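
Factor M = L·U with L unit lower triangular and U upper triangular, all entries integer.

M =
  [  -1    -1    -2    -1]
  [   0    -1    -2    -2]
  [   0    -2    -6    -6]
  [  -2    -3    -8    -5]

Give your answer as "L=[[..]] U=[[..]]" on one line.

  r1 -= 0·r0 → [0,-1,-2,-2]
  r2 -= 0·r0 → [0,-2,-6,-6]
  r3 -= 2·r0 → [0,-1,-4,-3]
  r2 -= 2·r1 → [0,0,-2,-2]
  r3 -= 1·r1 → [0,0,-2,-1]
  r3 -= 1·r2 → [0,0,0,1]

L=[[1,0,0,0],[0,1,0,0],[0,2,1,0],[2,1,1,1]] U=[[-1,-1,-2,-1],[0,-1,-2,-2],[0,0,-2,-2],[0,0,0,1]]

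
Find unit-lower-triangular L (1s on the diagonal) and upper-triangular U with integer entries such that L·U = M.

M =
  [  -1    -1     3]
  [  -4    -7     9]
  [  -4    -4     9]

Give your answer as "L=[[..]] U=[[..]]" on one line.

L=[[1,0,0],[4,1,0],[4,0,1]] U=[[-1,-1,3],[0,-3,-3],[0,0,-3]]

  r1 -= 4·r0 → [0,-3,-3]
  r2 -= 4·r0 → [0,0,-3]
  r2 -= 0·r1 → [0,0,-3]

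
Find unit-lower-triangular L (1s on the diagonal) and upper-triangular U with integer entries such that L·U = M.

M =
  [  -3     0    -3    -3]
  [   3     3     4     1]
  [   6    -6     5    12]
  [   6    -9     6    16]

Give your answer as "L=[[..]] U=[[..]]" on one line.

  r1 -= -1·r0 → [0,3,1,-2]
  r2 -= -2·r0 → [0,-6,-1,6]
  r3 -= -2·r0 → [0,-9,0,10]
  r2 -= -2·r1 → [0,0,1,2]
  r3 -= -3·r1 → [0,0,3,4]
  r3 -= 3·r2 → [0,0,0,-2]

L=[[1,0,0,0],[-1,1,0,0],[-2,-2,1,0],[-2,-3,3,1]] U=[[-3,0,-3,-3],[0,3,1,-2],[0,0,1,2],[0,0,0,-2]]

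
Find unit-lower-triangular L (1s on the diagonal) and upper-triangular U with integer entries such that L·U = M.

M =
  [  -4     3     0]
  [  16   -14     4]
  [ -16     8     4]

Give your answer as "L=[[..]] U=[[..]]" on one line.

  r1 -= -4·r0 → [0,-2,4]
  r2 -= 4·r0 → [0,-4,4]
  r2 -= 2·r1 → [0,0,-4]

L=[[1,0,0],[-4,1,0],[4,2,1]] U=[[-4,3,0],[0,-2,4],[0,0,-4]]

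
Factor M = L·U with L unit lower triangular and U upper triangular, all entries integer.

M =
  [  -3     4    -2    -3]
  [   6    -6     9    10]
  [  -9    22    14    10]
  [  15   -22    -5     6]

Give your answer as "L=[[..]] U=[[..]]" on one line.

  row1 -= -2·row0 → [0,2,5,4]
  row2 -= 3·row0 → [0,10,20,19]
  row3 -= -5·row0 → [0,-2,-15,-9]
  row2 -= 5·row1 → [0,0,-5,-1]
  row3 -= -1·row1 → [0,0,-10,-5]
  row3 -= 2·row2 → [0,0,0,-3]

L=[[1,0,0,0],[-2,1,0,0],[3,5,1,0],[-5,-1,2,1]] U=[[-3,4,-2,-3],[0,2,5,4],[0,0,-5,-1],[0,0,0,-3]]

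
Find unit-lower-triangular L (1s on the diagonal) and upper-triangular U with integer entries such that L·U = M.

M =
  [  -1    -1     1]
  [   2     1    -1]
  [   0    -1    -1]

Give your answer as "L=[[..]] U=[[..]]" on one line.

L=[[1,0,0],[-2,1,0],[0,1,1]] U=[[-1,-1,1],[0,-1,1],[0,0,-2]]

  row1 -= -2·row0 → [0,-1,1]
  row2 -= 0·row0 → [0,-1,-1]
  row2 -= 1·row1 → [0,0,-2]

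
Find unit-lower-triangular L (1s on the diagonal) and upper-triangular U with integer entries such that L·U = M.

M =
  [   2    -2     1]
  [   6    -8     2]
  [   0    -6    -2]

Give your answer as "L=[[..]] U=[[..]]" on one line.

L=[[1,0,0],[3,1,0],[0,3,1]] U=[[2,-2,1],[0,-2,-1],[0,0,1]]

  r1 -= 3·r0 → [0,-2,-1]
  r2 -= 0·r0 → [0,-6,-2]
  r2 -= 3·r1 → [0,0,1]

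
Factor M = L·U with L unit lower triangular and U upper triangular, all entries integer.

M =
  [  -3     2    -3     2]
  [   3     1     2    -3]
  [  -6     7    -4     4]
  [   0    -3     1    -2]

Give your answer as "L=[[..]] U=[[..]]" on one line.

  R1 -= -1·R0 → [0,3,-1,-1]
  R2 -= 2·R0 → [0,3,2,0]
  R3 -= 0·R0 → [0,-3,1,-2]
  R2 -= 1·R1 → [0,0,3,1]
  R3 -= -1·R1 → [0,0,0,-3]
  R3 -= 0·R2 → [0,0,0,-3]

L=[[1,0,0,0],[-1,1,0,0],[2,1,1,0],[0,-1,0,1]] U=[[-3,2,-3,2],[0,3,-1,-1],[0,0,3,1],[0,0,0,-3]]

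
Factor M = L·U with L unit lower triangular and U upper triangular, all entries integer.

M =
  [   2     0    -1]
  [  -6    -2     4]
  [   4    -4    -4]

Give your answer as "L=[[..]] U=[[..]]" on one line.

L=[[1,0,0],[-3,1,0],[2,2,1]] U=[[2,0,-1],[0,-2,1],[0,0,-4]]

  R1 -= -3·R0 → [0,-2,1]
  R2 -= 2·R0 → [0,-4,-2]
  R2 -= 2·R1 → [0,0,-4]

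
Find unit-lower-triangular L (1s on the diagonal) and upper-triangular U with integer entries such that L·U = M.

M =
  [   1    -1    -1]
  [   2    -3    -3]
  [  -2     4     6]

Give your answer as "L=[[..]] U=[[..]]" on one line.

  r1 -= 2·r0 → [0,-1,-1]
  r2 -= -2·r0 → [0,2,4]
  r2 -= -2·r1 → [0,0,2]

L=[[1,0,0],[2,1,0],[-2,-2,1]] U=[[1,-1,-1],[0,-1,-1],[0,0,2]]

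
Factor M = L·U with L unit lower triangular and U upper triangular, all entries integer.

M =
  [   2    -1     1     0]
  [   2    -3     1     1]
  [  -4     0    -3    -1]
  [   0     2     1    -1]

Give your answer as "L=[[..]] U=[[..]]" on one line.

L=[[1,0,0,0],[1,1,0,0],[-2,1,1,0],[0,-1,-1,1]] U=[[2,-1,1,0],[0,-2,0,1],[0,0,-1,-2],[0,0,0,-2]]

  r1 -= 1·r0 → [0,-2,0,1]
  r2 -= -2·r0 → [0,-2,-1,-1]
  r3 -= 0·r0 → [0,2,1,-1]
  r2 -= 1·r1 → [0,0,-1,-2]
  r3 -= -1·r1 → [0,0,1,0]
  r3 -= -1·r2 → [0,0,0,-2]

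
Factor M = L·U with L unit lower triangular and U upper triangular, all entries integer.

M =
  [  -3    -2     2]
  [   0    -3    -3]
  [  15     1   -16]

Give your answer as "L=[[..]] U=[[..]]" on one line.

  row1 -= 0·row0 → [0,-3,-3]
  row2 -= -5·row0 → [0,-9,-6]
  row2 -= 3·row1 → [0,0,3]

L=[[1,0,0],[0,1,0],[-5,3,1]] U=[[-3,-2,2],[0,-3,-3],[0,0,3]]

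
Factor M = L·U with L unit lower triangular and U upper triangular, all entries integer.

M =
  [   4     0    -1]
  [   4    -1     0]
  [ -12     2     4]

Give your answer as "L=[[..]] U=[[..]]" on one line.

  r1 -= 1·r0 → [0,-1,1]
  r2 -= -3·r0 → [0,2,1]
  r2 -= -2·r1 → [0,0,3]

L=[[1,0,0],[1,1,0],[-3,-2,1]] U=[[4,0,-1],[0,-1,1],[0,0,3]]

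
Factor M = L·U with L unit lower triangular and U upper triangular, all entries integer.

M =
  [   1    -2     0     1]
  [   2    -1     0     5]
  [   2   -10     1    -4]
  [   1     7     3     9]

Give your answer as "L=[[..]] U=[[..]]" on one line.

  row1 -= 2·row0 → [0,3,0,3]
  row2 -= 2·row0 → [0,-6,1,-6]
  row3 -= 1·row0 → [0,9,3,8]
  row2 -= -2·row1 → [0,0,1,0]
  row3 -= 3·row1 → [0,0,3,-1]
  row3 -= 3·row2 → [0,0,0,-1]

L=[[1,0,0,0],[2,1,0,0],[2,-2,1,0],[1,3,3,1]] U=[[1,-2,0,1],[0,3,0,3],[0,0,1,0],[0,0,0,-1]]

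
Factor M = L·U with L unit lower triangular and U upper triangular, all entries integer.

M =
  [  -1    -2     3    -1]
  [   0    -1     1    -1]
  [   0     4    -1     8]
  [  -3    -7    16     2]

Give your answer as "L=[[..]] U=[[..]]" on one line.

  r1 -= 0·r0 → [0,-1,1,-1]
  r2 -= 0·r0 → [0,4,-1,8]
  r3 -= 3·r0 → [0,-1,7,5]
  r2 -= -4·r1 → [0,0,3,4]
  r3 -= 1·r1 → [0,0,6,6]
  r3 -= 2·r2 → [0,0,0,-2]

L=[[1,0,0,0],[0,1,0,0],[0,-4,1,0],[3,1,2,1]] U=[[-1,-2,3,-1],[0,-1,1,-1],[0,0,3,4],[0,0,0,-2]]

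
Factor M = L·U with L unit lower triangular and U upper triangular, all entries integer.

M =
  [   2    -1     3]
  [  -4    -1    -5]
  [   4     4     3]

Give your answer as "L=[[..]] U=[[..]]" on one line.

L=[[1,0,0],[-2,1,0],[2,-2,1]] U=[[2,-1,3],[0,-3,1],[0,0,-1]]

  R1 -= -2·R0 → [0,-3,1]
  R2 -= 2·R0 → [0,6,-3]
  R2 -= -2·R1 → [0,0,-1]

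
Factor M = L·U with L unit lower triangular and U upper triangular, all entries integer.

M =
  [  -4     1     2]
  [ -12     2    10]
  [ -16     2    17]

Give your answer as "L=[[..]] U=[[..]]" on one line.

L=[[1,0,0],[3,1,0],[4,2,1]] U=[[-4,1,2],[0,-1,4],[0,0,1]]

  R1 -= 3·R0 → [0,-1,4]
  R2 -= 4·R0 → [0,-2,9]
  R2 -= 2·R1 → [0,0,1]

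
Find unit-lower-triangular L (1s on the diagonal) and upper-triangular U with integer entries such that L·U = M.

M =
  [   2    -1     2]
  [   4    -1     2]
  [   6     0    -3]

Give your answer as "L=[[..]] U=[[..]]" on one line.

  R1 -= 2·R0 → [0,1,-2]
  R2 -= 3·R0 → [0,3,-9]
  R2 -= 3·R1 → [0,0,-3]

L=[[1,0,0],[2,1,0],[3,3,1]] U=[[2,-1,2],[0,1,-2],[0,0,-3]]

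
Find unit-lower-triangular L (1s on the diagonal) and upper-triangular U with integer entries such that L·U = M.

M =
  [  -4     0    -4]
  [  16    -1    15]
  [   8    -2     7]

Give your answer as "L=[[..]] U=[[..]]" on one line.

  r1 -= -4·r0 → [0,-1,-1]
  r2 -= -2·r0 → [0,-2,-1]
  r2 -= 2·r1 → [0,0,1]

L=[[1,0,0],[-4,1,0],[-2,2,1]] U=[[-4,0,-4],[0,-1,-1],[0,0,1]]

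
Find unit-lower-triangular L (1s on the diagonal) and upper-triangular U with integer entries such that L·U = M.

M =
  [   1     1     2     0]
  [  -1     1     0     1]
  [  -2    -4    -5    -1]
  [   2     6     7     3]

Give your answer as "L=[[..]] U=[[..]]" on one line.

L=[[1,0,0,0],[-1,1,0,0],[-2,-1,1,0],[2,2,-1,1]] U=[[1,1,2,0],[0,2,2,1],[0,0,1,0],[0,0,0,1]]

  R1 -= -1·R0 → [0,2,2,1]
  R2 -= -2·R0 → [0,-2,-1,-1]
  R3 -= 2·R0 → [0,4,3,3]
  R2 -= -1·R1 → [0,0,1,0]
  R3 -= 2·R1 → [0,0,-1,1]
  R3 -= -1·R2 → [0,0,0,1]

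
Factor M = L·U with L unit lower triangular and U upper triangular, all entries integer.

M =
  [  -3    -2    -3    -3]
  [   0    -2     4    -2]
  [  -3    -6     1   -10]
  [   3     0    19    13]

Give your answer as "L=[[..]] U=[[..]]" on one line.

  R1 -= 0·R0 → [0,-2,4,-2]
  R2 -= 1·R0 → [0,-4,4,-7]
  R3 -= -1·R0 → [0,-2,16,10]
  R2 -= 2·R1 → [0,0,-4,-3]
  R3 -= 1·R1 → [0,0,12,12]
  R3 -= -3·R2 → [0,0,0,3]

L=[[1,0,0,0],[0,1,0,0],[1,2,1,0],[-1,1,-3,1]] U=[[-3,-2,-3,-3],[0,-2,4,-2],[0,0,-4,-3],[0,0,0,3]]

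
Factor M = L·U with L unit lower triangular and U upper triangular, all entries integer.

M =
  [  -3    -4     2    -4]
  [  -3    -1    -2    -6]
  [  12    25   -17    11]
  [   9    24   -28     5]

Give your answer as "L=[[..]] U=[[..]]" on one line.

  r1 -= 1·r0 → [0,3,-4,-2]
  r2 -= -4·r0 → [0,9,-9,-5]
  r3 -= -3·r0 → [0,12,-22,-7]
  r2 -= 3·r1 → [0,0,3,1]
  r3 -= 4·r1 → [0,0,-6,1]
  r3 -= -2·r2 → [0,0,0,3]

L=[[1,0,0,0],[1,1,0,0],[-4,3,1,0],[-3,4,-2,1]] U=[[-3,-4,2,-4],[0,3,-4,-2],[0,0,3,1],[0,0,0,3]]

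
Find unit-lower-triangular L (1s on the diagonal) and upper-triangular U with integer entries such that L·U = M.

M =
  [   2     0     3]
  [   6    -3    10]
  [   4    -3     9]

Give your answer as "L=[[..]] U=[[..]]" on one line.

  R1 -= 3·R0 → [0,-3,1]
  R2 -= 2·R0 → [0,-3,3]
  R2 -= 1·R1 → [0,0,2]

L=[[1,0,0],[3,1,0],[2,1,1]] U=[[2,0,3],[0,-3,1],[0,0,2]]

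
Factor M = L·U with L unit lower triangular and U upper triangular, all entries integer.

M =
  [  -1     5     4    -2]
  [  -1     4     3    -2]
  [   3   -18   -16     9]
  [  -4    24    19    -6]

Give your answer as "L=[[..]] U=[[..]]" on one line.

  r1 -= 1·r0 → [0,-1,-1,0]
  r2 -= -3·r0 → [0,-3,-4,3]
  r3 -= 4·r0 → [0,4,3,2]
  r2 -= 3·r1 → [0,0,-1,3]
  r3 -= -4·r1 → [0,0,-1,2]
  r3 -= 1·r2 → [0,0,0,-1]

L=[[1,0,0,0],[1,1,0,0],[-3,3,1,0],[4,-4,1,1]] U=[[-1,5,4,-2],[0,-1,-1,0],[0,0,-1,3],[0,0,0,-1]]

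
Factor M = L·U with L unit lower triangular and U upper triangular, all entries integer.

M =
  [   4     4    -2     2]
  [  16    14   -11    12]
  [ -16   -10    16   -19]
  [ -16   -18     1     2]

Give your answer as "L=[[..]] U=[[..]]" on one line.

  row1 -= 4·row0 → [0,-2,-3,4]
  row2 -= -4·row0 → [0,6,8,-11]
  row3 -= -4·row0 → [0,-2,-7,10]
  row2 -= -3·row1 → [0,0,-1,1]
  row3 -= 1·row1 → [0,0,-4,6]
  row3 -= 4·row2 → [0,0,0,2]

L=[[1,0,0,0],[4,1,0,0],[-4,-3,1,0],[-4,1,4,1]] U=[[4,4,-2,2],[0,-2,-3,4],[0,0,-1,1],[0,0,0,2]]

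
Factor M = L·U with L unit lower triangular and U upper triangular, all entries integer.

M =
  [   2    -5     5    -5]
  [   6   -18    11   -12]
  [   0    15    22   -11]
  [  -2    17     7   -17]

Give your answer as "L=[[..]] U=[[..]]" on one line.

  R1 -= 3·R0 → [0,-3,-4,3]
  R2 -= 0·R0 → [0,15,22,-11]
  R3 -= -1·R0 → [0,12,12,-22]
  R2 -= -5·R1 → [0,0,2,4]
  R3 -= -4·R1 → [0,0,-4,-10]
  R3 -= -2·R2 → [0,0,0,-2]

L=[[1,0,0,0],[3,1,0,0],[0,-5,1,0],[-1,-4,-2,1]] U=[[2,-5,5,-5],[0,-3,-4,3],[0,0,2,4],[0,0,0,-2]]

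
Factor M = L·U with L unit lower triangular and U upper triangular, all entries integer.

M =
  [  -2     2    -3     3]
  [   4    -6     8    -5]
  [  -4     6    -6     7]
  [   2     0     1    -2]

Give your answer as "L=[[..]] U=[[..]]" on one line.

  row1 -= -2·row0 → [0,-2,2,1]
  row2 -= 2·row0 → [0,2,0,1]
  row3 -= -1·row0 → [0,2,-2,1]
  row2 -= -1·row1 → [0,0,2,2]
  row3 -= -1·row1 → [0,0,0,2]
  row3 -= 0·row2 → [0,0,0,2]

L=[[1,0,0,0],[-2,1,0,0],[2,-1,1,0],[-1,-1,0,1]] U=[[-2,2,-3,3],[0,-2,2,1],[0,0,2,2],[0,0,0,2]]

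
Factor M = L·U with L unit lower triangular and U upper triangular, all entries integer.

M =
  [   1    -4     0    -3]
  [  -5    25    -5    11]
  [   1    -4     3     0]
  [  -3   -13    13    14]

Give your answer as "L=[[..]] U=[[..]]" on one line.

L=[[1,0,0,0],[-5,1,0,0],[1,0,1,0],[-3,-5,-4,1]] U=[[1,-4,0,-3],[0,5,-5,-4],[0,0,3,3],[0,0,0,-3]]

  row1 -= -5·row0 → [0,5,-5,-4]
  row2 -= 1·row0 → [0,0,3,3]
  row3 -= -3·row0 → [0,-25,13,5]
  row2 -= 0·row1 → [0,0,3,3]
  row3 -= -5·row1 → [0,0,-12,-15]
  row3 -= -4·row2 → [0,0,0,-3]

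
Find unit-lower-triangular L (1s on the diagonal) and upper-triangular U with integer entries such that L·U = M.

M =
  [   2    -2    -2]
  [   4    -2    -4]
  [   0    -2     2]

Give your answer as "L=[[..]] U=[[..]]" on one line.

L=[[1,0,0],[2,1,0],[0,-1,1]] U=[[2,-2,-2],[0,2,0],[0,0,2]]

  r1 -= 2·r0 → [0,2,0]
  r2 -= 0·r0 → [0,-2,2]
  r2 -= -1·r1 → [0,0,2]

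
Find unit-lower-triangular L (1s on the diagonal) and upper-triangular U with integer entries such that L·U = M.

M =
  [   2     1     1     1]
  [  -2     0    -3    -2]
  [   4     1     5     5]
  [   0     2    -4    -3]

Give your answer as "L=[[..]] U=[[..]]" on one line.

  r1 -= -1·r0 → [0,1,-2,-1]
  r2 -= 2·r0 → [0,-1,3,3]
  r3 -= 0·r0 → [0,2,-4,-3]
  r2 -= -1·r1 → [0,0,1,2]
  r3 -= 2·r1 → [0,0,0,-1]
  r3 -= 0·r2 → [0,0,0,-1]

L=[[1,0,0,0],[-1,1,0,0],[2,-1,1,0],[0,2,0,1]] U=[[2,1,1,1],[0,1,-2,-1],[0,0,1,2],[0,0,0,-1]]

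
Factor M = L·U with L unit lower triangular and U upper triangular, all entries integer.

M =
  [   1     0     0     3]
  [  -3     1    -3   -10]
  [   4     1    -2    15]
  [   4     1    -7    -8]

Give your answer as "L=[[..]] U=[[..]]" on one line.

L=[[1,0,0,0],[-3,1,0,0],[4,1,1,0],[4,1,-4,1]] U=[[1,0,0,3],[0,1,-3,-1],[0,0,1,4],[0,0,0,-3]]

  row1 -= -3·row0 → [0,1,-3,-1]
  row2 -= 4·row0 → [0,1,-2,3]
  row3 -= 4·row0 → [0,1,-7,-20]
  row2 -= 1·row1 → [0,0,1,4]
  row3 -= 1·row1 → [0,0,-4,-19]
  row3 -= -4·row2 → [0,0,0,-3]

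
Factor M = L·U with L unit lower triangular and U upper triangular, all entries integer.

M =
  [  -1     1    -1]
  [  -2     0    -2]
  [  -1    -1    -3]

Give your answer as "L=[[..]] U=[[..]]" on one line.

  R1 -= 2·R0 → [0,-2,0]
  R2 -= 1·R0 → [0,-2,-2]
  R2 -= 1·R1 → [0,0,-2]

L=[[1,0,0],[2,1,0],[1,1,1]] U=[[-1,1,-1],[0,-2,0],[0,0,-2]]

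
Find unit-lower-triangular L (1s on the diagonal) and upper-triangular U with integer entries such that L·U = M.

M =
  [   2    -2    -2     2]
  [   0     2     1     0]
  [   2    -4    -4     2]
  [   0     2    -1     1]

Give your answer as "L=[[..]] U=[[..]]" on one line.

L=[[1,0,0,0],[0,1,0,0],[1,-1,1,0],[0,1,2,1]] U=[[2,-2,-2,2],[0,2,1,0],[0,0,-1,0],[0,0,0,1]]

  R1 -= 0·R0 → [0,2,1,0]
  R2 -= 1·R0 → [0,-2,-2,0]
  R3 -= 0·R0 → [0,2,-1,1]
  R2 -= -1·R1 → [0,0,-1,0]
  R3 -= 1·R1 → [0,0,-2,1]
  R3 -= 2·R2 → [0,0,0,1]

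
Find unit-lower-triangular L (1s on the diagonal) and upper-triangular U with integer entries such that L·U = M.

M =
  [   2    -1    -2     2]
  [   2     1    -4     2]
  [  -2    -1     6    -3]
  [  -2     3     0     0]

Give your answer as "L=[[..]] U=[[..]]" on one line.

  R1 -= 1·R0 → [0,2,-2,0]
  R2 -= -1·R0 → [0,-2,4,-1]
  R3 -= -1·R0 → [0,2,-2,2]
  R2 -= -1·R1 → [0,0,2,-1]
  R3 -= 1·R1 → [0,0,0,2]
  R3 -= 0·R2 → [0,0,0,2]

L=[[1,0,0,0],[1,1,0,0],[-1,-1,1,0],[-1,1,0,1]] U=[[2,-1,-2,2],[0,2,-2,0],[0,0,2,-1],[0,0,0,2]]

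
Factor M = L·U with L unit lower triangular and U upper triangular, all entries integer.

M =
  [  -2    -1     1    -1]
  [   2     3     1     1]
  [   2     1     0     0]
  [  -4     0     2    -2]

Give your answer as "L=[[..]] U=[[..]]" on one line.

L=[[1,0,0,0],[-1,1,0,0],[-1,0,1,0],[2,1,-2,1]] U=[[-2,-1,1,-1],[0,2,2,0],[0,0,1,-1],[0,0,0,-2]]

  r1 -= -1·r0 → [0,2,2,0]
  r2 -= -1·r0 → [0,0,1,-1]
  r3 -= 2·r0 → [0,2,0,0]
  r2 -= 0·r1 → [0,0,1,-1]
  r3 -= 1·r1 → [0,0,-2,0]
  r3 -= -2·r2 → [0,0,0,-2]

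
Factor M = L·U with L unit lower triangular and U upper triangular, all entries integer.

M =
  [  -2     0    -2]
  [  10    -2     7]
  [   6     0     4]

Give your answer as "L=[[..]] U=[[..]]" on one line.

L=[[1,0,0],[-5,1,0],[-3,0,1]] U=[[-2,0,-2],[0,-2,-3],[0,0,-2]]

  row1 -= -5·row0 → [0,-2,-3]
  row2 -= -3·row0 → [0,0,-2]
  row2 -= 0·row1 → [0,0,-2]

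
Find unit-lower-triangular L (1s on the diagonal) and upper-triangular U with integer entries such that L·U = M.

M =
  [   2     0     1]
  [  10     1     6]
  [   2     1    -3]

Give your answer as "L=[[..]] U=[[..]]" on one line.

L=[[1,0,0],[5,1,0],[1,1,1]] U=[[2,0,1],[0,1,1],[0,0,-5]]

  row1 -= 5·row0 → [0,1,1]
  row2 -= 1·row0 → [0,1,-4]
  row2 -= 1·row1 → [0,0,-5]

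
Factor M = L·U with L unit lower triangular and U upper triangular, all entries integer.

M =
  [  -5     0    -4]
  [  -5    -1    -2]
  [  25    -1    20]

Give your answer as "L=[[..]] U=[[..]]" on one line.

L=[[1,0,0],[1,1,0],[-5,1,1]] U=[[-5,0,-4],[0,-1,2],[0,0,-2]]

  r1 -= 1·r0 → [0,-1,2]
  r2 -= -5·r0 → [0,-1,0]
  r2 -= 1·r1 → [0,0,-2]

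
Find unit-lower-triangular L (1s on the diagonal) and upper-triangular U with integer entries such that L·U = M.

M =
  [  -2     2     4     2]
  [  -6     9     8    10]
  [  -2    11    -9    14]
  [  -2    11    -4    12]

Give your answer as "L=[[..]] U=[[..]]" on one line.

  row1 -= 3·row0 → [0,3,-4,4]
  row2 -= 1·row0 → [0,9,-13,12]
  row3 -= 1·row0 → [0,9,-8,10]
  row2 -= 3·row1 → [0,0,-1,0]
  row3 -= 3·row1 → [0,0,4,-2]
  row3 -= -4·row2 → [0,0,0,-2]

L=[[1,0,0,0],[3,1,0,0],[1,3,1,0],[1,3,-4,1]] U=[[-2,2,4,2],[0,3,-4,4],[0,0,-1,0],[0,0,0,-2]]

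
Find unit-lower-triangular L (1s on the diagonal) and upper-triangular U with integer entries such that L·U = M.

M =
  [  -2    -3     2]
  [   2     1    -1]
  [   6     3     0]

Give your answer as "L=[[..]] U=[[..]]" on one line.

L=[[1,0,0],[-1,1,0],[-3,3,1]] U=[[-2,-3,2],[0,-2,1],[0,0,3]]

  R1 -= -1·R0 → [0,-2,1]
  R2 -= -3·R0 → [0,-6,6]
  R2 -= 3·R1 → [0,0,3]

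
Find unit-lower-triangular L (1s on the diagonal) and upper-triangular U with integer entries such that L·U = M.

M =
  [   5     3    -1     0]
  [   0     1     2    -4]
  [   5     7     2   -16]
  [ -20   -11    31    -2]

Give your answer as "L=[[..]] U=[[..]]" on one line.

L=[[1,0,0,0],[0,1,0,0],[1,4,1,0],[-4,1,-5,1]] U=[[5,3,-1,0],[0,1,2,-4],[0,0,-5,0],[0,0,0,2]]

  R1 -= 0·R0 → [0,1,2,-4]
  R2 -= 1·R0 → [0,4,3,-16]
  R3 -= -4·R0 → [0,1,27,-2]
  R2 -= 4·R1 → [0,0,-5,0]
  R3 -= 1·R1 → [0,0,25,2]
  R3 -= -5·R2 → [0,0,0,2]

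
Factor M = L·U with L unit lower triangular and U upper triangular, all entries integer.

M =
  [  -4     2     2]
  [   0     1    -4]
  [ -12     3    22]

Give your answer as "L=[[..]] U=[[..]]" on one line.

L=[[1,0,0],[0,1,0],[3,-3,1]] U=[[-4,2,2],[0,1,-4],[0,0,4]]

  R1 -= 0·R0 → [0,1,-4]
  R2 -= 3·R0 → [0,-3,16]
  R2 -= -3·R1 → [0,0,4]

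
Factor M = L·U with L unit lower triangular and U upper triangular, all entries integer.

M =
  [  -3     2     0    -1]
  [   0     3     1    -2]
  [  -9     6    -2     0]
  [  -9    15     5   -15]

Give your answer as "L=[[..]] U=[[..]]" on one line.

  row1 -= 0·row0 → [0,3,1,-2]
  row2 -= 3·row0 → [0,0,-2,3]
  row3 -= 3·row0 → [0,9,5,-12]
  row2 -= 0·row1 → [0,0,-2,3]
  row3 -= 3·row1 → [0,0,2,-6]
  row3 -= -1·row2 → [0,0,0,-3]

L=[[1,0,0,0],[0,1,0,0],[3,0,1,0],[3,3,-1,1]] U=[[-3,2,0,-1],[0,3,1,-2],[0,0,-2,3],[0,0,0,-3]]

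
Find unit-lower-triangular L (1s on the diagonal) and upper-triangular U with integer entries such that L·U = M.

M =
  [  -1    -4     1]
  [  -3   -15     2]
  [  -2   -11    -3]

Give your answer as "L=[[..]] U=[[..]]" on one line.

L=[[1,0,0],[3,1,0],[2,1,1]] U=[[-1,-4,1],[0,-3,-1],[0,0,-4]]

  row1 -= 3·row0 → [0,-3,-1]
  row2 -= 2·row0 → [0,-3,-5]
  row2 -= 1·row1 → [0,0,-4]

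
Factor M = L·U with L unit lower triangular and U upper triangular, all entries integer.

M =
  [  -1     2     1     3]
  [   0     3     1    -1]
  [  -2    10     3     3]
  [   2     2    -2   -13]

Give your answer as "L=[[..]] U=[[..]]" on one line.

  r1 -= 0·r0 → [0,3,1,-1]
  r2 -= 2·r0 → [0,6,1,-3]
  r3 -= -2·r0 → [0,6,0,-7]
  r2 -= 2·r1 → [0,0,-1,-1]
  r3 -= 2·r1 → [0,0,-2,-5]
  r3 -= 2·r2 → [0,0,0,-3]

L=[[1,0,0,0],[0,1,0,0],[2,2,1,0],[-2,2,2,1]] U=[[-1,2,1,3],[0,3,1,-1],[0,0,-1,-1],[0,0,0,-3]]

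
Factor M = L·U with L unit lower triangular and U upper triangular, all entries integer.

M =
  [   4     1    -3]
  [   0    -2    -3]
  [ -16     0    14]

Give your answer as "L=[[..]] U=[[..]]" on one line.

L=[[1,0,0],[0,1,0],[-4,-2,1]] U=[[4,1,-3],[0,-2,-3],[0,0,-4]]

  R1 -= 0·R0 → [0,-2,-3]
  R2 -= -4·R0 → [0,4,2]
  R2 -= -2·R1 → [0,0,-4]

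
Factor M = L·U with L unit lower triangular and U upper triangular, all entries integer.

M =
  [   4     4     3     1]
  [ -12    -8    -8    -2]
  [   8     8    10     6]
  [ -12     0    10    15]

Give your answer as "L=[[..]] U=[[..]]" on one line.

L=[[1,0,0,0],[-3,1,0,0],[2,0,1,0],[-3,3,4,1]] U=[[4,4,3,1],[0,4,1,1],[0,0,4,4],[0,0,0,-1]]

  R1 -= -3·R0 → [0,4,1,1]
  R2 -= 2·R0 → [0,0,4,4]
  R3 -= -3·R0 → [0,12,19,18]
  R2 -= 0·R1 → [0,0,4,4]
  R3 -= 3·R1 → [0,0,16,15]
  R3 -= 4·R2 → [0,0,0,-1]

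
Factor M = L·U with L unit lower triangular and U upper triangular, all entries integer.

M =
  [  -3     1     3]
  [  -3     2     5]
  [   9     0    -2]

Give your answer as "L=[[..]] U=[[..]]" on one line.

  row1 -= 1·row0 → [0,1,2]
  row2 -= -3·row0 → [0,3,7]
  row2 -= 3·row1 → [0,0,1]

L=[[1,0,0],[1,1,0],[-3,3,1]] U=[[-3,1,3],[0,1,2],[0,0,1]]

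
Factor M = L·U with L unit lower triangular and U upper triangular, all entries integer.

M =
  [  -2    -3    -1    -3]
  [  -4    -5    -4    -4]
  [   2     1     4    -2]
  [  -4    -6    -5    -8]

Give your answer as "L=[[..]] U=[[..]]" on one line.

  row1 -= 2·row0 → [0,1,-2,2]
  row2 -= -1·row0 → [0,-2,3,-5]
  row3 -= 2·row0 → [0,0,-3,-2]
  row2 -= -2·row1 → [0,0,-1,-1]
  row3 -= 0·row1 → [0,0,-3,-2]
  row3 -= 3·row2 → [0,0,0,1]

L=[[1,0,0,0],[2,1,0,0],[-1,-2,1,0],[2,0,3,1]] U=[[-2,-3,-1,-3],[0,1,-2,2],[0,0,-1,-1],[0,0,0,1]]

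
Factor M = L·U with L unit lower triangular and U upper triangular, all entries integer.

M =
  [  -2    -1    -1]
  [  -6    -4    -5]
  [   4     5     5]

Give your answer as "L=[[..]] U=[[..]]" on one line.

L=[[1,0,0],[3,1,0],[-2,-3,1]] U=[[-2,-1,-1],[0,-1,-2],[0,0,-3]]

  R1 -= 3·R0 → [0,-1,-2]
  R2 -= -2·R0 → [0,3,3]
  R2 -= -3·R1 → [0,0,-3]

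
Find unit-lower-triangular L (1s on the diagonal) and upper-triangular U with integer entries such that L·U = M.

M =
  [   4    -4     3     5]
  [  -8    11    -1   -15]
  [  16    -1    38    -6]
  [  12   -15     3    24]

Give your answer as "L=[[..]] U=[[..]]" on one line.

L=[[1,0,0,0],[-2,1,0,0],[4,5,1,0],[3,-1,-1,1]] U=[[4,-4,3,5],[0,3,5,-5],[0,0,1,-1],[0,0,0,3]]

  row1 -= -2·row0 → [0,3,5,-5]
  row2 -= 4·row0 → [0,15,26,-26]
  row3 -= 3·row0 → [0,-3,-6,9]
  row2 -= 5·row1 → [0,0,1,-1]
  row3 -= -1·row1 → [0,0,-1,4]
  row3 -= -1·row2 → [0,0,0,3]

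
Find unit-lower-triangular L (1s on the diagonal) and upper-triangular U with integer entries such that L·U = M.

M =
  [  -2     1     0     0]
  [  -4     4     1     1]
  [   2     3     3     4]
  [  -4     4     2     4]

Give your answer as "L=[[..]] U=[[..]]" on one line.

  R1 -= 2·R0 → [0,2,1,1]
  R2 -= -1·R0 → [0,4,3,4]
  R3 -= 2·R0 → [0,2,2,4]
  R2 -= 2·R1 → [0,0,1,2]
  R3 -= 1·R1 → [0,0,1,3]
  R3 -= 1·R2 → [0,0,0,1]

L=[[1,0,0,0],[2,1,0,0],[-1,2,1,0],[2,1,1,1]] U=[[-2,1,0,0],[0,2,1,1],[0,0,1,2],[0,0,0,1]]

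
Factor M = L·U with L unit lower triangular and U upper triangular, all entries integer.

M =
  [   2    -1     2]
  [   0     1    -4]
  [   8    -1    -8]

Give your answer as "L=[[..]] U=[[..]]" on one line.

  R1 -= 0·R0 → [0,1,-4]
  R2 -= 4·R0 → [0,3,-16]
  R2 -= 3·R1 → [0,0,-4]

L=[[1,0,0],[0,1,0],[4,3,1]] U=[[2,-1,2],[0,1,-4],[0,0,-4]]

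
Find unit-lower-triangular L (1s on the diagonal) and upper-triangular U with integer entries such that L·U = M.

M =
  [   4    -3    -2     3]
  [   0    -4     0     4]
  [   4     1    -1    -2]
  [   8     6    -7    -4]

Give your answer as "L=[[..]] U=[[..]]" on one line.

L=[[1,0,0,0],[0,1,0,0],[1,-1,1,0],[2,-3,-3,1]] U=[[4,-3,-2,3],[0,-4,0,4],[0,0,1,-1],[0,0,0,-1]]

  R1 -= 0·R0 → [0,-4,0,4]
  R2 -= 1·R0 → [0,4,1,-5]
  R3 -= 2·R0 → [0,12,-3,-10]
  R2 -= -1·R1 → [0,0,1,-1]
  R3 -= -3·R1 → [0,0,-3,2]
  R3 -= -3·R2 → [0,0,0,-1]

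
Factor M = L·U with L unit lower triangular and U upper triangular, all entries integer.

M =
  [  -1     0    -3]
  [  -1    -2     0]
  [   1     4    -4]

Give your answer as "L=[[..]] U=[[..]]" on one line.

L=[[1,0,0],[1,1,0],[-1,-2,1]] U=[[-1,0,-3],[0,-2,3],[0,0,-1]]

  R1 -= 1·R0 → [0,-2,3]
  R2 -= -1·R0 → [0,4,-7]
  R2 -= -2·R1 → [0,0,-1]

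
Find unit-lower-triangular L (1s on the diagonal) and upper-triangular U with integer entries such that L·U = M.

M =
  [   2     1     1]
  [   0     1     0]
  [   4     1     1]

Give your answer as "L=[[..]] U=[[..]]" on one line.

L=[[1,0,0],[0,1,0],[2,-1,1]] U=[[2,1,1],[0,1,0],[0,0,-1]]

  R1 -= 0·R0 → [0,1,0]
  R2 -= 2·R0 → [0,-1,-1]
  R2 -= -1·R1 → [0,0,-1]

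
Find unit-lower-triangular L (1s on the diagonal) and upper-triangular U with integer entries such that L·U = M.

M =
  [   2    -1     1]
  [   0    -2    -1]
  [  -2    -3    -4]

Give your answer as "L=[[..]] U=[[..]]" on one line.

L=[[1,0,0],[0,1,0],[-1,2,1]] U=[[2,-1,1],[0,-2,-1],[0,0,-1]]

  R1 -= 0·R0 → [0,-2,-1]
  R2 -= -1·R0 → [0,-4,-3]
  R2 -= 2·R1 → [0,0,-1]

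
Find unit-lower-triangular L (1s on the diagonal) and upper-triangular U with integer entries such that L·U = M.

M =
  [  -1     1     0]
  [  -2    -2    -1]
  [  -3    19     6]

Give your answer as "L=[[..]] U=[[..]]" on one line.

  r1 -= 2·r0 → [0,-4,-1]
  r2 -= 3·r0 → [0,16,6]
  r2 -= -4·r1 → [0,0,2]

L=[[1,0,0],[2,1,0],[3,-4,1]] U=[[-1,1,0],[0,-4,-1],[0,0,2]]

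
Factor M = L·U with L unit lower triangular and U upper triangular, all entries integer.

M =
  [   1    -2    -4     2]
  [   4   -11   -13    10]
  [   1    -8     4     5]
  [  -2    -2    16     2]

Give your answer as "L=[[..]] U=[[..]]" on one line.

L=[[1,0,0,0],[4,1,0,0],[1,2,1,0],[-2,2,1,1]] U=[[1,-2,-4,2],[0,-3,3,2],[0,0,2,-1],[0,0,0,3]]

  row1 -= 4·row0 → [0,-3,3,2]
  row2 -= 1·row0 → [0,-6,8,3]
  row3 -= -2·row0 → [0,-6,8,6]
  row2 -= 2·row1 → [0,0,2,-1]
  row3 -= 2·row1 → [0,0,2,2]
  row3 -= 1·row2 → [0,0,0,3]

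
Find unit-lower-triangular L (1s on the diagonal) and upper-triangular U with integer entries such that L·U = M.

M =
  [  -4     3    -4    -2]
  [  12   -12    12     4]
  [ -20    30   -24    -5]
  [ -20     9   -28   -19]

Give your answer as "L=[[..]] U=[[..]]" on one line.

  r1 -= -3·r0 → [0,-3,0,-2]
  r2 -= 5·r0 → [0,15,-4,5]
  r3 -= 5·r0 → [0,-6,-8,-9]
  r2 -= -5·r1 → [0,0,-4,-5]
  r3 -= 2·r1 → [0,0,-8,-5]
  r3 -= 2·r2 → [0,0,0,5]

L=[[1,0,0,0],[-3,1,0,0],[5,-5,1,0],[5,2,2,1]] U=[[-4,3,-4,-2],[0,-3,0,-2],[0,0,-4,-5],[0,0,0,5]]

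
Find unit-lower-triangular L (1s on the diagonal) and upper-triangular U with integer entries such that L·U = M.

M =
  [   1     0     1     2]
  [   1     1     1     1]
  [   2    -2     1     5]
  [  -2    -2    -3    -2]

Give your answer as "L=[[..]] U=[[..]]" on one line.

  R1 -= 1·R0 → [0,1,0,-1]
  R2 -= 2·R0 → [0,-2,-1,1]
  R3 -= -2·R0 → [0,-2,-1,2]
  R2 -= -2·R1 → [0,0,-1,-1]
  R3 -= -2·R1 → [0,0,-1,0]
  R3 -= 1·R2 → [0,0,0,1]

L=[[1,0,0,0],[1,1,0,0],[2,-2,1,0],[-2,-2,1,1]] U=[[1,0,1,2],[0,1,0,-1],[0,0,-1,-1],[0,0,0,1]]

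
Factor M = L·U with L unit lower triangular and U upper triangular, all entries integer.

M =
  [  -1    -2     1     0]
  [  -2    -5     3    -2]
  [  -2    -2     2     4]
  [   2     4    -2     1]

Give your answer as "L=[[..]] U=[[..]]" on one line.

  R1 -= 2·R0 → [0,-1,1,-2]
  R2 -= 2·R0 → [0,2,0,4]
  R3 -= -2·R0 → [0,0,0,1]
  R2 -= -2·R1 → [0,0,2,0]
  R3 -= 0·R1 → [0,0,0,1]
  R3 -= 0·R2 → [0,0,0,1]

L=[[1,0,0,0],[2,1,0,0],[2,-2,1,0],[-2,0,0,1]] U=[[-1,-2,1,0],[0,-1,1,-2],[0,0,2,0],[0,0,0,1]]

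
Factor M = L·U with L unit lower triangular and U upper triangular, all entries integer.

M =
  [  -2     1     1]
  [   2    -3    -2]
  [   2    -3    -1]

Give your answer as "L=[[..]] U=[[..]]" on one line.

  row1 -= -1·row0 → [0,-2,-1]
  row2 -= -1·row0 → [0,-2,0]
  row2 -= 1·row1 → [0,0,1]

L=[[1,0,0],[-1,1,0],[-1,1,1]] U=[[-2,1,1],[0,-2,-1],[0,0,1]]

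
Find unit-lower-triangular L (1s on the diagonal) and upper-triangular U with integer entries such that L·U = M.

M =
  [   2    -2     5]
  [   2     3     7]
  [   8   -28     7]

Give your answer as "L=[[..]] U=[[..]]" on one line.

L=[[1,0,0],[1,1,0],[4,-4,1]] U=[[2,-2,5],[0,5,2],[0,0,-5]]

  r1 -= 1·r0 → [0,5,2]
  r2 -= 4·r0 → [0,-20,-13]
  r2 -= -4·r1 → [0,0,-5]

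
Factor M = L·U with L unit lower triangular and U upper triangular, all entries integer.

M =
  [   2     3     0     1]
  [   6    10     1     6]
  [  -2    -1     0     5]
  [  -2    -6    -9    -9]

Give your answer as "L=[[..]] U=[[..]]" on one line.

  r1 -= 3·r0 → [0,1,1,3]
  r2 -= -1·r0 → [0,2,0,6]
  r3 -= -1·r0 → [0,-3,-9,-8]
  r2 -= 2·r1 → [0,0,-2,0]
  r3 -= -3·r1 → [0,0,-6,1]
  r3 -= 3·r2 → [0,0,0,1]

L=[[1,0,0,0],[3,1,0,0],[-1,2,1,0],[-1,-3,3,1]] U=[[2,3,0,1],[0,1,1,3],[0,0,-2,0],[0,0,0,1]]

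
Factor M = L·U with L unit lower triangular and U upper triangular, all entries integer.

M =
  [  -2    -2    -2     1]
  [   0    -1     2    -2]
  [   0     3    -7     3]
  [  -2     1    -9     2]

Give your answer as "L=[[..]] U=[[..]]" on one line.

  r1 -= 0·r0 → [0,-1,2,-2]
  r2 -= 0·r0 → [0,3,-7,3]
  r3 -= 1·r0 → [0,3,-7,1]
  r2 -= -3·r1 → [0,0,-1,-3]
  r3 -= -3·r1 → [0,0,-1,-5]
  r3 -= 1·r2 → [0,0,0,-2]

L=[[1,0,0,0],[0,1,0,0],[0,-3,1,0],[1,-3,1,1]] U=[[-2,-2,-2,1],[0,-1,2,-2],[0,0,-1,-3],[0,0,0,-2]]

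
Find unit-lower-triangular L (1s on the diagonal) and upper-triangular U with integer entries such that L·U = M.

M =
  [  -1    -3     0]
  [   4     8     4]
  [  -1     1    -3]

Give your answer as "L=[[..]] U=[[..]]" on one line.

  R1 -= -4·R0 → [0,-4,4]
  R2 -= 1·R0 → [0,4,-3]
  R2 -= -1·R1 → [0,0,1]

L=[[1,0,0],[-4,1,0],[1,-1,1]] U=[[-1,-3,0],[0,-4,4],[0,0,1]]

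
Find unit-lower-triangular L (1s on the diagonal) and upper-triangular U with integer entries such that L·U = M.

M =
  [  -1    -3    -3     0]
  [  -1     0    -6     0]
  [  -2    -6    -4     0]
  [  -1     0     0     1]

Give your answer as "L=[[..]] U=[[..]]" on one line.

L=[[1,0,0,0],[1,1,0,0],[2,0,1,0],[1,1,3,1]] U=[[-1,-3,-3,0],[0,3,-3,0],[0,0,2,0],[0,0,0,1]]

  row1 -= 1·row0 → [0,3,-3,0]
  row2 -= 2·row0 → [0,0,2,0]
  row3 -= 1·row0 → [0,3,3,1]
  row2 -= 0·row1 → [0,0,2,0]
  row3 -= 1·row1 → [0,0,6,1]
  row3 -= 3·row2 → [0,0,0,1]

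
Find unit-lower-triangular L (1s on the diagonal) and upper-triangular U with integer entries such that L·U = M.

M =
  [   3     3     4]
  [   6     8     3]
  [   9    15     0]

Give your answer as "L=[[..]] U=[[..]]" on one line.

L=[[1,0,0],[2,1,0],[3,3,1]] U=[[3,3,4],[0,2,-5],[0,0,3]]

  row1 -= 2·row0 → [0,2,-5]
  row2 -= 3·row0 → [0,6,-12]
  row2 -= 3·row1 → [0,0,3]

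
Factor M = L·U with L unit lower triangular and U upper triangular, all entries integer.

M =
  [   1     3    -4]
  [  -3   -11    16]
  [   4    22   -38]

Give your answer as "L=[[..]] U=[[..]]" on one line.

L=[[1,0,0],[-3,1,0],[4,-5,1]] U=[[1,3,-4],[0,-2,4],[0,0,-2]]

  row1 -= -3·row0 → [0,-2,4]
  row2 -= 4·row0 → [0,10,-22]
  row2 -= -5·row1 → [0,0,-2]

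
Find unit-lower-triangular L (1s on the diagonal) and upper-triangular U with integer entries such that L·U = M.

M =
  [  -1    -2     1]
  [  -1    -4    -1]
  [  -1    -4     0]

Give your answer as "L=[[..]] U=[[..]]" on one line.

  row1 -= 1·row0 → [0,-2,-2]
  row2 -= 1·row0 → [0,-2,-1]
  row2 -= 1·row1 → [0,0,1]

L=[[1,0,0],[1,1,0],[1,1,1]] U=[[-1,-2,1],[0,-2,-2],[0,0,1]]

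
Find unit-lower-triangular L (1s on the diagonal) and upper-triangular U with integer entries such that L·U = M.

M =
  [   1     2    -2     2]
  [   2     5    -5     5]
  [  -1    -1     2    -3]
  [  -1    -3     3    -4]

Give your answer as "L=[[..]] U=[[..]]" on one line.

  row1 -= 2·row0 → [0,1,-1,1]
  row2 -= -1·row0 → [0,1,0,-1]
  row3 -= -1·row0 → [0,-1,1,-2]
  row2 -= 1·row1 → [0,0,1,-2]
  row3 -= -1·row1 → [0,0,0,-1]
  row3 -= 0·row2 → [0,0,0,-1]

L=[[1,0,0,0],[2,1,0,0],[-1,1,1,0],[-1,-1,0,1]] U=[[1,2,-2,2],[0,1,-1,1],[0,0,1,-2],[0,0,0,-1]]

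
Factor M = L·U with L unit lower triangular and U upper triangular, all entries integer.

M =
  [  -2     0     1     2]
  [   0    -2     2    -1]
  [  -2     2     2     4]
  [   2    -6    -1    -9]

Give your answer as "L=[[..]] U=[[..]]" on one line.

  R1 -= 0·R0 → [0,-2,2,-1]
  R2 -= 1·R0 → [0,2,1,2]
  R3 -= -1·R0 → [0,-6,0,-7]
  R2 -= -1·R1 → [0,0,3,1]
  R3 -= 3·R1 → [0,0,-6,-4]
  R3 -= -2·R2 → [0,0,0,-2]

L=[[1,0,0,0],[0,1,0,0],[1,-1,1,0],[-1,3,-2,1]] U=[[-2,0,1,2],[0,-2,2,-1],[0,0,3,1],[0,0,0,-2]]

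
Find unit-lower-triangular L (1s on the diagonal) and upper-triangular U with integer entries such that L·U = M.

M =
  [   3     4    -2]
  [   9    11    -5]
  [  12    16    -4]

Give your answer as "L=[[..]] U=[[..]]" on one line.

L=[[1,0,0],[3,1,0],[4,0,1]] U=[[3,4,-2],[0,-1,1],[0,0,4]]

  R1 -= 3·R0 → [0,-1,1]
  R2 -= 4·R0 → [0,0,4]
  R2 -= 0·R1 → [0,0,4]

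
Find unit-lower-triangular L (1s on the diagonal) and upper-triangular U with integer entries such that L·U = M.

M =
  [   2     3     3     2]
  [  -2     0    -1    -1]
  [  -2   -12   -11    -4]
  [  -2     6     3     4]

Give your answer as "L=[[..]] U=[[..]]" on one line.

L=[[1,0,0,0],[-1,1,0,0],[-1,-3,1,0],[-1,3,0,1]] U=[[2,3,3,2],[0,3,2,1],[0,0,-2,1],[0,0,0,3]]

  R1 -= -1·R0 → [0,3,2,1]
  R2 -= -1·R0 → [0,-9,-8,-2]
  R3 -= -1·R0 → [0,9,6,6]
  R2 -= -3·R1 → [0,0,-2,1]
  R3 -= 3·R1 → [0,0,0,3]
  R3 -= 0·R2 → [0,0,0,3]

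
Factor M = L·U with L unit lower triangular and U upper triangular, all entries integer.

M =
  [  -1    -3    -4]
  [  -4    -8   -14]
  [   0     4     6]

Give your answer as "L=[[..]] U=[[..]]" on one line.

L=[[1,0,0],[4,1,0],[0,1,1]] U=[[-1,-3,-4],[0,4,2],[0,0,4]]

  r1 -= 4·r0 → [0,4,2]
  r2 -= 0·r0 → [0,4,6]
  r2 -= 1·r1 → [0,0,4]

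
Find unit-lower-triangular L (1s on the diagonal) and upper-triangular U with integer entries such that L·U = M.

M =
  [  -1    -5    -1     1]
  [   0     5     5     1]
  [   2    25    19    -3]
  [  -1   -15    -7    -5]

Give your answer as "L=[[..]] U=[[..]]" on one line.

  r1 -= 0·r0 → [0,5,5,1]
  r2 -= -2·r0 → [0,15,17,-1]
  r3 -= 1·r0 → [0,-10,-6,-6]
  r2 -= 3·r1 → [0,0,2,-4]
  r3 -= -2·r1 → [0,0,4,-4]
  r3 -= 2·r2 → [0,0,0,4]

L=[[1,0,0,0],[0,1,0,0],[-2,3,1,0],[1,-2,2,1]] U=[[-1,-5,-1,1],[0,5,5,1],[0,0,2,-4],[0,0,0,4]]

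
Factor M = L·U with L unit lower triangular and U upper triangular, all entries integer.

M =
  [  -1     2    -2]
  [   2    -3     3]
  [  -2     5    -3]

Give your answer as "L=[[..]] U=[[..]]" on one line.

  r1 -= -2·r0 → [0,1,-1]
  r2 -= 2·r0 → [0,1,1]
  r2 -= 1·r1 → [0,0,2]

L=[[1,0,0],[-2,1,0],[2,1,1]] U=[[-1,2,-2],[0,1,-1],[0,0,2]]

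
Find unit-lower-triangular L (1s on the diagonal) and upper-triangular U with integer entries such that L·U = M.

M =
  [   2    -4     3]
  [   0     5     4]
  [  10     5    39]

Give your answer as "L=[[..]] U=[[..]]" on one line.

  row1 -= 0·row0 → [0,5,4]
  row2 -= 5·row0 → [0,25,24]
  row2 -= 5·row1 → [0,0,4]

L=[[1,0,0],[0,1,0],[5,5,1]] U=[[2,-4,3],[0,5,4],[0,0,4]]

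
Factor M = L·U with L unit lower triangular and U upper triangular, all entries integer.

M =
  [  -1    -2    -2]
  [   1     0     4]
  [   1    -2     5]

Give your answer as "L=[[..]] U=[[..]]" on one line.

  row1 -= -1·row0 → [0,-2,2]
  row2 -= -1·row0 → [0,-4,3]
  row2 -= 2·row1 → [0,0,-1]

L=[[1,0,0],[-1,1,0],[-1,2,1]] U=[[-1,-2,-2],[0,-2,2],[0,0,-1]]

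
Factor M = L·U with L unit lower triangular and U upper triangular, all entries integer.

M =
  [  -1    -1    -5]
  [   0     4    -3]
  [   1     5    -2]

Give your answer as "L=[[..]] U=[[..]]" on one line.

  r1 -= 0·r0 → [0,4,-3]
  r2 -= -1·r0 → [0,4,-7]
  r2 -= 1·r1 → [0,0,-4]

L=[[1,0,0],[0,1,0],[-1,1,1]] U=[[-1,-1,-5],[0,4,-3],[0,0,-4]]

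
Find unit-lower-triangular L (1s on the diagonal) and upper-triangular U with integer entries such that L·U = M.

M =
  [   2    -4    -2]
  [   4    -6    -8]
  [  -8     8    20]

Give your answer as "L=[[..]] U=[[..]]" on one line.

L=[[1,0,0],[2,1,0],[-4,-4,1]] U=[[2,-4,-2],[0,2,-4],[0,0,-4]]

  row1 -= 2·row0 → [0,2,-4]
  row2 -= -4·row0 → [0,-8,12]
  row2 -= -4·row1 → [0,0,-4]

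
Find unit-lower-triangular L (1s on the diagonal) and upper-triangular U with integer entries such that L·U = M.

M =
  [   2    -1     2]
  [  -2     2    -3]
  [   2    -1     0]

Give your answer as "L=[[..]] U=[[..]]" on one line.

L=[[1,0,0],[-1,1,0],[1,0,1]] U=[[2,-1,2],[0,1,-1],[0,0,-2]]

  r1 -= -1·r0 → [0,1,-1]
  r2 -= 1·r0 → [0,0,-2]
  r2 -= 0·r1 → [0,0,-2]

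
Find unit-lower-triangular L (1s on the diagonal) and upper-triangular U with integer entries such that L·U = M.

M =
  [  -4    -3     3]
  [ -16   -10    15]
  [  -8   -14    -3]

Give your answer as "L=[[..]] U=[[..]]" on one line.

L=[[1,0,0],[4,1,0],[2,-4,1]] U=[[-4,-3,3],[0,2,3],[0,0,3]]

  R1 -= 4·R0 → [0,2,3]
  R2 -= 2·R0 → [0,-8,-9]
  R2 -= -4·R1 → [0,0,3]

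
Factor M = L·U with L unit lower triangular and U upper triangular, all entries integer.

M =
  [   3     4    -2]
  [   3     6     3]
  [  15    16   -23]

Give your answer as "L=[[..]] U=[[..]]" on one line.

  row1 -= 1·row0 → [0,2,5]
  row2 -= 5·row0 → [0,-4,-13]
  row2 -= -2·row1 → [0,0,-3]

L=[[1,0,0],[1,1,0],[5,-2,1]] U=[[3,4,-2],[0,2,5],[0,0,-3]]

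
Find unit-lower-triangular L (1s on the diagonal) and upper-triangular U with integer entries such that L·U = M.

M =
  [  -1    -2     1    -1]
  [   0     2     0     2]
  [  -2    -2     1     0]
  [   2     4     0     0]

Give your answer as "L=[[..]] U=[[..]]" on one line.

L=[[1,0,0,0],[0,1,0,0],[2,1,1,0],[-2,0,-2,1]] U=[[-1,-2,1,-1],[0,2,0,2],[0,0,-1,0],[0,0,0,-2]]

  r1 -= 0·r0 → [0,2,0,2]
  r2 -= 2·r0 → [0,2,-1,2]
  r3 -= -2·r0 → [0,0,2,-2]
  r2 -= 1·r1 → [0,0,-1,0]
  r3 -= 0·r1 → [0,0,2,-2]
  r3 -= -2·r2 → [0,0,0,-2]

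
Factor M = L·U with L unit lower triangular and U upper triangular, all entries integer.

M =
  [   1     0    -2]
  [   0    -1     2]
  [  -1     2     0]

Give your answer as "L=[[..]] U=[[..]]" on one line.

  r1 -= 0·r0 → [0,-1,2]
  r2 -= -1·r0 → [0,2,-2]
  r2 -= -2·r1 → [0,0,2]

L=[[1,0,0],[0,1,0],[-1,-2,1]] U=[[1,0,-2],[0,-1,2],[0,0,2]]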